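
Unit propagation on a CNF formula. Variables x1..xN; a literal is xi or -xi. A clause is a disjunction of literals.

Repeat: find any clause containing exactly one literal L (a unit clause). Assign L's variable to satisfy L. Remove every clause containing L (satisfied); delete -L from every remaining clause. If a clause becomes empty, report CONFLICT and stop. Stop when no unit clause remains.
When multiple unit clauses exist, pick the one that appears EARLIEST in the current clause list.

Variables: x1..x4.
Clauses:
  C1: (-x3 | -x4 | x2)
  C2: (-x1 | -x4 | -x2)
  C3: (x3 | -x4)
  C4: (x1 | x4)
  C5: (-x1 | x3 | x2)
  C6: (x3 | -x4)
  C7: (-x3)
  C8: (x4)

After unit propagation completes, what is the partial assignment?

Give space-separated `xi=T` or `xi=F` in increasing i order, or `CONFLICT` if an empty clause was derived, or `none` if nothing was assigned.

unit clause [-3] forces x3=F; simplify:
  drop 3 from [3, -4] -> [-4]
  drop 3 from [-1, 3, 2] -> [-1, 2]
  drop 3 from [3, -4] -> [-4]
  satisfied 2 clause(s); 6 remain; assigned so far: [3]
unit clause [-4] forces x4=F; simplify:
  drop 4 from [1, 4] -> [1]
  drop 4 from [4] -> [] (empty!)
  satisfied 3 clause(s); 3 remain; assigned so far: [3, 4]
CONFLICT (empty clause)

Answer: CONFLICT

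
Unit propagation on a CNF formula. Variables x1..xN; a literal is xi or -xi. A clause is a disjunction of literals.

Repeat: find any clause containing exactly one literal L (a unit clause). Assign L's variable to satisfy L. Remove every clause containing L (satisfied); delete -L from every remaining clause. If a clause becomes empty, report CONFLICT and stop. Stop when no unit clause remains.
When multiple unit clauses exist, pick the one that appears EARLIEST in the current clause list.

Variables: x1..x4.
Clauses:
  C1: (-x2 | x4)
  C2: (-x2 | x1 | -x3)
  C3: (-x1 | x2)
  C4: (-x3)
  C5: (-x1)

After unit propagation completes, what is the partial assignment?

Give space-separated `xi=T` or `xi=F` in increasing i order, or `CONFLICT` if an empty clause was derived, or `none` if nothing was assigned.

Answer: x1=F x3=F

Derivation:
unit clause [-3] forces x3=F; simplify:
  satisfied 2 clause(s); 3 remain; assigned so far: [3]
unit clause [-1] forces x1=F; simplify:
  satisfied 2 clause(s); 1 remain; assigned so far: [1, 3]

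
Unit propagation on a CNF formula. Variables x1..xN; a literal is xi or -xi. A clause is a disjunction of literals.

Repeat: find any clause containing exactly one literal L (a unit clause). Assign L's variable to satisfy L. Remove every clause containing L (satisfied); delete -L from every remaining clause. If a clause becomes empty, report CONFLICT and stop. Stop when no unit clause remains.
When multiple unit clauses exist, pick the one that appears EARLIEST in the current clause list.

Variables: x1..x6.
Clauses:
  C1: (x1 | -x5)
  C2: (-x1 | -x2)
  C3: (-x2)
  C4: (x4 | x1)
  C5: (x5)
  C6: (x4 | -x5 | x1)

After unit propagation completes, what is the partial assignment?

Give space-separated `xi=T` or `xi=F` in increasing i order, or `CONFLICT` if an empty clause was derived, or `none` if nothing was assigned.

Answer: x1=T x2=F x5=T

Derivation:
unit clause [-2] forces x2=F; simplify:
  satisfied 2 clause(s); 4 remain; assigned so far: [2]
unit clause [5] forces x5=T; simplify:
  drop -5 from [1, -5] -> [1]
  drop -5 from [4, -5, 1] -> [4, 1]
  satisfied 1 clause(s); 3 remain; assigned so far: [2, 5]
unit clause [1] forces x1=T; simplify:
  satisfied 3 clause(s); 0 remain; assigned so far: [1, 2, 5]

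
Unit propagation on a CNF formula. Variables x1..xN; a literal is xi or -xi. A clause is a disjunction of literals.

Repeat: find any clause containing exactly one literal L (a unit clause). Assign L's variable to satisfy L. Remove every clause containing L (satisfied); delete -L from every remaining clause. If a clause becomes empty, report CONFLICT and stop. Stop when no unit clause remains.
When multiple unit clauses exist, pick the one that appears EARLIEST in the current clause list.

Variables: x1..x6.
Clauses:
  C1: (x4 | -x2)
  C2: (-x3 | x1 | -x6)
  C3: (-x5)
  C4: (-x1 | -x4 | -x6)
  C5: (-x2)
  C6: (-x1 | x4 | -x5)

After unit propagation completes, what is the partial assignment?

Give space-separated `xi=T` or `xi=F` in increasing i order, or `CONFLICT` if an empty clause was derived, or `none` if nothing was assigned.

unit clause [-5] forces x5=F; simplify:
  satisfied 2 clause(s); 4 remain; assigned so far: [5]
unit clause [-2] forces x2=F; simplify:
  satisfied 2 clause(s); 2 remain; assigned so far: [2, 5]

Answer: x2=F x5=F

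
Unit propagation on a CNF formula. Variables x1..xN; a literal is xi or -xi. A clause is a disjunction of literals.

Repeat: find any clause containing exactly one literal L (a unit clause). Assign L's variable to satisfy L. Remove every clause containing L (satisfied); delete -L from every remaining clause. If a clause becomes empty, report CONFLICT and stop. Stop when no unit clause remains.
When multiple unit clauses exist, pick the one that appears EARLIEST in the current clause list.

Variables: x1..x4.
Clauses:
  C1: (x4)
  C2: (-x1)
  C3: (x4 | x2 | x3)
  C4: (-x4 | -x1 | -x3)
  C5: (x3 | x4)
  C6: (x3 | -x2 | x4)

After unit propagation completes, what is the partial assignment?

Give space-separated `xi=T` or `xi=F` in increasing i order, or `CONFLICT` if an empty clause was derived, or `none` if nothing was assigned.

unit clause [4] forces x4=T; simplify:
  drop -4 from [-4, -1, -3] -> [-1, -3]
  satisfied 4 clause(s); 2 remain; assigned so far: [4]
unit clause [-1] forces x1=F; simplify:
  satisfied 2 clause(s); 0 remain; assigned so far: [1, 4]

Answer: x1=F x4=T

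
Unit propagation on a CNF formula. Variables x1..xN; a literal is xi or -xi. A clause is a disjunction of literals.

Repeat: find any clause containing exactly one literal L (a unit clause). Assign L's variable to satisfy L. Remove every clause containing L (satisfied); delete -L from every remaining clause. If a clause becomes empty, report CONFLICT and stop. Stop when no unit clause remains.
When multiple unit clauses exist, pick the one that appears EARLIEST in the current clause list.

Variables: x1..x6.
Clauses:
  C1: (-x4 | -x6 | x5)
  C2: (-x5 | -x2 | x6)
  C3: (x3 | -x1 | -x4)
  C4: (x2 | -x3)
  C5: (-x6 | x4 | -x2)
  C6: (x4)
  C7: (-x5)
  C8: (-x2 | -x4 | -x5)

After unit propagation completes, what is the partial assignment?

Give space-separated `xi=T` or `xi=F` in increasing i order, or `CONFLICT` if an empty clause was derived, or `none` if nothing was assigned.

unit clause [4] forces x4=T; simplify:
  drop -4 from [-4, -6, 5] -> [-6, 5]
  drop -4 from [3, -1, -4] -> [3, -1]
  drop -4 from [-2, -4, -5] -> [-2, -5]
  satisfied 2 clause(s); 6 remain; assigned so far: [4]
unit clause [-5] forces x5=F; simplify:
  drop 5 from [-6, 5] -> [-6]
  satisfied 3 clause(s); 3 remain; assigned so far: [4, 5]
unit clause [-6] forces x6=F; simplify:
  satisfied 1 clause(s); 2 remain; assigned so far: [4, 5, 6]

Answer: x4=T x5=F x6=F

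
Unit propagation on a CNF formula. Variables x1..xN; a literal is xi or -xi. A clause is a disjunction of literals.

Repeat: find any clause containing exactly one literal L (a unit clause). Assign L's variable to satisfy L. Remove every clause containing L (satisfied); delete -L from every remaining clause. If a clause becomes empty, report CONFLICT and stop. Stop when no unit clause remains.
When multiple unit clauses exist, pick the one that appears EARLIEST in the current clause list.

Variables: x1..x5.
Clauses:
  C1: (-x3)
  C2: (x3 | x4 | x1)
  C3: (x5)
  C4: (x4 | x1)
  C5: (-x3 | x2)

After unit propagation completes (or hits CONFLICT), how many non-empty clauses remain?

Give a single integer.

Answer: 2

Derivation:
unit clause [-3] forces x3=F; simplify:
  drop 3 from [3, 4, 1] -> [4, 1]
  satisfied 2 clause(s); 3 remain; assigned so far: [3]
unit clause [5] forces x5=T; simplify:
  satisfied 1 clause(s); 2 remain; assigned so far: [3, 5]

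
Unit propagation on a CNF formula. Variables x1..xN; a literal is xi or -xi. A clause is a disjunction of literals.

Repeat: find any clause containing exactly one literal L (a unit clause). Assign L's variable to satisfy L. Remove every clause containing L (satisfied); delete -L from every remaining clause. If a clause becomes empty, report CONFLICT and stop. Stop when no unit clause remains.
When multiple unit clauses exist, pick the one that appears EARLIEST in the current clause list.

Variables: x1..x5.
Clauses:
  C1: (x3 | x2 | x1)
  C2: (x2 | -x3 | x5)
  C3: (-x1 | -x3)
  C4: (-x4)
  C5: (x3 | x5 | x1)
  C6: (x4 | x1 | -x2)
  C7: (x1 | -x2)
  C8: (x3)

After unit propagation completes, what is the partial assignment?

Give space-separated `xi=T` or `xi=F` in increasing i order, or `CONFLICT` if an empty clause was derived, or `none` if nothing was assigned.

unit clause [-4] forces x4=F; simplify:
  drop 4 from [4, 1, -2] -> [1, -2]
  satisfied 1 clause(s); 7 remain; assigned so far: [4]
unit clause [3] forces x3=T; simplify:
  drop -3 from [2, -3, 5] -> [2, 5]
  drop -3 from [-1, -3] -> [-1]
  satisfied 3 clause(s); 4 remain; assigned so far: [3, 4]
unit clause [-1] forces x1=F; simplify:
  drop 1 from [1, -2] -> [-2]
  drop 1 from [1, -2] -> [-2]
  satisfied 1 clause(s); 3 remain; assigned so far: [1, 3, 4]
unit clause [-2] forces x2=F; simplify:
  drop 2 from [2, 5] -> [5]
  satisfied 2 clause(s); 1 remain; assigned so far: [1, 2, 3, 4]
unit clause [5] forces x5=T; simplify:
  satisfied 1 clause(s); 0 remain; assigned so far: [1, 2, 3, 4, 5]

Answer: x1=F x2=F x3=T x4=F x5=T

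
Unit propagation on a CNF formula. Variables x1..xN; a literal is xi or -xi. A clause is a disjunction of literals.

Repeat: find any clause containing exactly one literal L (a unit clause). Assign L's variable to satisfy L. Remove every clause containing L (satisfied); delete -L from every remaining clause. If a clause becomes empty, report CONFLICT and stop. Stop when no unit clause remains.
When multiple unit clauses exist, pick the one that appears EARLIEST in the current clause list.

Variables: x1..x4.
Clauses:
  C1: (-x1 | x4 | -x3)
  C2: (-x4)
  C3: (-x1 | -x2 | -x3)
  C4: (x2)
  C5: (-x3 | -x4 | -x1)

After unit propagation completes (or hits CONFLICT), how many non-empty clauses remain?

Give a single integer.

Answer: 2

Derivation:
unit clause [-4] forces x4=F; simplify:
  drop 4 from [-1, 4, -3] -> [-1, -3]
  satisfied 2 clause(s); 3 remain; assigned so far: [4]
unit clause [2] forces x2=T; simplify:
  drop -2 from [-1, -2, -3] -> [-1, -3]
  satisfied 1 clause(s); 2 remain; assigned so far: [2, 4]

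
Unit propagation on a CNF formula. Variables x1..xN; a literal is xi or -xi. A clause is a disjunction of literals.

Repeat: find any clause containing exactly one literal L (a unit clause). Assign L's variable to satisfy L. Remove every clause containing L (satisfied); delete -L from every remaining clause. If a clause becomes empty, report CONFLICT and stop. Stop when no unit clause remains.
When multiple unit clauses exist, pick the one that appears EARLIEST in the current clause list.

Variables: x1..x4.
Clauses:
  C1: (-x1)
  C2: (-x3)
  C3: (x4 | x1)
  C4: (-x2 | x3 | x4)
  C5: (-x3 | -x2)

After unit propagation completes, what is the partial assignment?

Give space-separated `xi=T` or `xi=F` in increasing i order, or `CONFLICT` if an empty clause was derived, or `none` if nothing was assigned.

unit clause [-1] forces x1=F; simplify:
  drop 1 from [4, 1] -> [4]
  satisfied 1 clause(s); 4 remain; assigned so far: [1]
unit clause [-3] forces x3=F; simplify:
  drop 3 from [-2, 3, 4] -> [-2, 4]
  satisfied 2 clause(s); 2 remain; assigned so far: [1, 3]
unit clause [4] forces x4=T; simplify:
  satisfied 2 clause(s); 0 remain; assigned so far: [1, 3, 4]

Answer: x1=F x3=F x4=T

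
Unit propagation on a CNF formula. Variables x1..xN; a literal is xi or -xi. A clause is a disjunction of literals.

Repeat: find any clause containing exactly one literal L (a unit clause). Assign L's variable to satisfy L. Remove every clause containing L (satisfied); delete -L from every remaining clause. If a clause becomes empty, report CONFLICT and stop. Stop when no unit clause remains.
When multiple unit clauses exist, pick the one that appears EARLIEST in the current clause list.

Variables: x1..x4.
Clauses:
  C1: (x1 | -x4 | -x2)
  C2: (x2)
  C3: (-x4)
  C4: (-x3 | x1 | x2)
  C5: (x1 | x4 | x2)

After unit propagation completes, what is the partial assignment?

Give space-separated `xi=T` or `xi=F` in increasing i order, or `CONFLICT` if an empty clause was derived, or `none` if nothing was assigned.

Answer: x2=T x4=F

Derivation:
unit clause [2] forces x2=T; simplify:
  drop -2 from [1, -4, -2] -> [1, -4]
  satisfied 3 clause(s); 2 remain; assigned so far: [2]
unit clause [-4] forces x4=F; simplify:
  satisfied 2 clause(s); 0 remain; assigned so far: [2, 4]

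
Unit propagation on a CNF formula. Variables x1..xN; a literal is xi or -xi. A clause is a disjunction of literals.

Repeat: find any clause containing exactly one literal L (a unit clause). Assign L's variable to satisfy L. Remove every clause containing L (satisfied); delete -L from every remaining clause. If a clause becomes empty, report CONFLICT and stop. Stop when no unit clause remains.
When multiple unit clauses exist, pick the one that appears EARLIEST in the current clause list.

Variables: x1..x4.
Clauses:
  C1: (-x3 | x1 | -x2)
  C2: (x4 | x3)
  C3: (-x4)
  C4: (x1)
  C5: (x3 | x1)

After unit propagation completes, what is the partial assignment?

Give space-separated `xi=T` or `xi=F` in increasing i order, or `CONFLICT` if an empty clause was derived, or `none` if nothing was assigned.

Answer: x1=T x3=T x4=F

Derivation:
unit clause [-4] forces x4=F; simplify:
  drop 4 from [4, 3] -> [3]
  satisfied 1 clause(s); 4 remain; assigned so far: [4]
unit clause [3] forces x3=T; simplify:
  drop -3 from [-3, 1, -2] -> [1, -2]
  satisfied 2 clause(s); 2 remain; assigned so far: [3, 4]
unit clause [1] forces x1=T; simplify:
  satisfied 2 clause(s); 0 remain; assigned so far: [1, 3, 4]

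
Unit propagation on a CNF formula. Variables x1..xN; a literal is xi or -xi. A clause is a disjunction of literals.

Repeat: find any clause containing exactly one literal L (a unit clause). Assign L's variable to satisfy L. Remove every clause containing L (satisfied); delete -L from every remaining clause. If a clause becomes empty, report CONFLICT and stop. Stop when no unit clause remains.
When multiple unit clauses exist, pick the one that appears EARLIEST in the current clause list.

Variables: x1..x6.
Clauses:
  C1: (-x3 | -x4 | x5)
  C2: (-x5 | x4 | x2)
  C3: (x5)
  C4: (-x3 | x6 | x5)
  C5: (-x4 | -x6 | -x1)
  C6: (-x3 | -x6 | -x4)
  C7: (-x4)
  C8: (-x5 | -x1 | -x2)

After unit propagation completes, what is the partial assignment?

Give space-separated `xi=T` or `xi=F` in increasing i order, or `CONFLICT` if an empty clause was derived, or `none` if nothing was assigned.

unit clause [5] forces x5=T; simplify:
  drop -5 from [-5, 4, 2] -> [4, 2]
  drop -5 from [-5, -1, -2] -> [-1, -2]
  satisfied 3 clause(s); 5 remain; assigned so far: [5]
unit clause [-4] forces x4=F; simplify:
  drop 4 from [4, 2] -> [2]
  satisfied 3 clause(s); 2 remain; assigned so far: [4, 5]
unit clause [2] forces x2=T; simplify:
  drop -2 from [-1, -2] -> [-1]
  satisfied 1 clause(s); 1 remain; assigned so far: [2, 4, 5]
unit clause [-1] forces x1=F; simplify:
  satisfied 1 clause(s); 0 remain; assigned so far: [1, 2, 4, 5]

Answer: x1=F x2=T x4=F x5=T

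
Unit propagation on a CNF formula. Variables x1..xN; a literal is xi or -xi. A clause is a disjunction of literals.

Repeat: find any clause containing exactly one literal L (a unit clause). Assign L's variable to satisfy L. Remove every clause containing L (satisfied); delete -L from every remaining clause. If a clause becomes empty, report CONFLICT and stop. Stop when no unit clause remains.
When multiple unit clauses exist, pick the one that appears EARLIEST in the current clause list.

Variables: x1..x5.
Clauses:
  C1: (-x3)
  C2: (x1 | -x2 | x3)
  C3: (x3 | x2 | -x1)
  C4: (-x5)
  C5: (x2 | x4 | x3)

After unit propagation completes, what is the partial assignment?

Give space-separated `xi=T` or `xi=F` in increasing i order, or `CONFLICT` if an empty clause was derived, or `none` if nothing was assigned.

Answer: x3=F x5=F

Derivation:
unit clause [-3] forces x3=F; simplify:
  drop 3 from [1, -2, 3] -> [1, -2]
  drop 3 from [3, 2, -1] -> [2, -1]
  drop 3 from [2, 4, 3] -> [2, 4]
  satisfied 1 clause(s); 4 remain; assigned so far: [3]
unit clause [-5] forces x5=F; simplify:
  satisfied 1 clause(s); 3 remain; assigned so far: [3, 5]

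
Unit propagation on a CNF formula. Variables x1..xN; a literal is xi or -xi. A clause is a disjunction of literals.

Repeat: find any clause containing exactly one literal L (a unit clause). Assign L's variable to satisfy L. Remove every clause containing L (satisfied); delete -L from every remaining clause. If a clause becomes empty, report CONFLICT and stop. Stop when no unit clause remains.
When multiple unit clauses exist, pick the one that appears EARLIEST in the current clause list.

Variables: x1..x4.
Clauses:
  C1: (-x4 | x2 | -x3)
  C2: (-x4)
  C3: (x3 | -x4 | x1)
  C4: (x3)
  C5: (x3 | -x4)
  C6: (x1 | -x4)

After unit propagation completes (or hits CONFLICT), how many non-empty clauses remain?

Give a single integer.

unit clause [-4] forces x4=F; simplify:
  satisfied 5 clause(s); 1 remain; assigned so far: [4]
unit clause [3] forces x3=T; simplify:
  satisfied 1 clause(s); 0 remain; assigned so far: [3, 4]

Answer: 0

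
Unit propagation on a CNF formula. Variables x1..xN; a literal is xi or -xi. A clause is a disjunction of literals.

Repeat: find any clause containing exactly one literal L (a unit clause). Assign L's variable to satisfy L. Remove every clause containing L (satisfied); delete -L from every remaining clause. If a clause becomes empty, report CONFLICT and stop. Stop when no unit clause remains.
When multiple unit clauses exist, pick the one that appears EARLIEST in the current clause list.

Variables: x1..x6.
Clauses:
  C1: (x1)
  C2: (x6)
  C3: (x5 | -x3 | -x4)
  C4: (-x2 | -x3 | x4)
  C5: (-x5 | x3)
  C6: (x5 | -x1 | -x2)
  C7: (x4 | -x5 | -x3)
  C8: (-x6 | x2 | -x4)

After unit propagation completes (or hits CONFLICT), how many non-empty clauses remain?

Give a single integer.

Answer: 6

Derivation:
unit clause [1] forces x1=T; simplify:
  drop -1 from [5, -1, -2] -> [5, -2]
  satisfied 1 clause(s); 7 remain; assigned so far: [1]
unit clause [6] forces x6=T; simplify:
  drop -6 from [-6, 2, -4] -> [2, -4]
  satisfied 1 clause(s); 6 remain; assigned so far: [1, 6]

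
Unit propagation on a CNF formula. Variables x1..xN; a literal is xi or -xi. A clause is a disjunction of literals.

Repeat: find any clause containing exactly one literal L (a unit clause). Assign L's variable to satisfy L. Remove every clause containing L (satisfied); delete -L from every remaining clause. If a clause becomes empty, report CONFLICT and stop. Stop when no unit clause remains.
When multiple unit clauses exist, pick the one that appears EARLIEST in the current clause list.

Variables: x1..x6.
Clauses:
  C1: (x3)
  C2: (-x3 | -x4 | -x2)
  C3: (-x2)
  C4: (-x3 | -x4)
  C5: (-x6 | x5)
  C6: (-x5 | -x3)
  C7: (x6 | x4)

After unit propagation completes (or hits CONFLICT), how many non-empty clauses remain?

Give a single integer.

unit clause [3] forces x3=T; simplify:
  drop -3 from [-3, -4, -2] -> [-4, -2]
  drop -3 from [-3, -4] -> [-4]
  drop -3 from [-5, -3] -> [-5]
  satisfied 1 clause(s); 6 remain; assigned so far: [3]
unit clause [-2] forces x2=F; simplify:
  satisfied 2 clause(s); 4 remain; assigned so far: [2, 3]
unit clause [-4] forces x4=F; simplify:
  drop 4 from [6, 4] -> [6]
  satisfied 1 clause(s); 3 remain; assigned so far: [2, 3, 4]
unit clause [-5] forces x5=F; simplify:
  drop 5 from [-6, 5] -> [-6]
  satisfied 1 clause(s); 2 remain; assigned so far: [2, 3, 4, 5]
unit clause [-6] forces x6=F; simplify:
  drop 6 from [6] -> [] (empty!)
  satisfied 1 clause(s); 1 remain; assigned so far: [2, 3, 4, 5, 6]
CONFLICT (empty clause)

Answer: 0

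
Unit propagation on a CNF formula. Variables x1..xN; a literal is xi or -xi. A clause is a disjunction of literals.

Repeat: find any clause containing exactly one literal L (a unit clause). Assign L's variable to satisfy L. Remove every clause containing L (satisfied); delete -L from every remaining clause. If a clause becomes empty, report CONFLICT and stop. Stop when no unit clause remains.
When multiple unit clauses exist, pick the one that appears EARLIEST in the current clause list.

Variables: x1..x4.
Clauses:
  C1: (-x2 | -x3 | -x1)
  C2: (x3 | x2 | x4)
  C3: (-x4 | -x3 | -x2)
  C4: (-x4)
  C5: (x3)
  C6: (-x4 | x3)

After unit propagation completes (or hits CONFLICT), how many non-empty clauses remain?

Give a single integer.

Answer: 1

Derivation:
unit clause [-4] forces x4=F; simplify:
  drop 4 from [3, 2, 4] -> [3, 2]
  satisfied 3 clause(s); 3 remain; assigned so far: [4]
unit clause [3] forces x3=T; simplify:
  drop -3 from [-2, -3, -1] -> [-2, -1]
  satisfied 2 clause(s); 1 remain; assigned so far: [3, 4]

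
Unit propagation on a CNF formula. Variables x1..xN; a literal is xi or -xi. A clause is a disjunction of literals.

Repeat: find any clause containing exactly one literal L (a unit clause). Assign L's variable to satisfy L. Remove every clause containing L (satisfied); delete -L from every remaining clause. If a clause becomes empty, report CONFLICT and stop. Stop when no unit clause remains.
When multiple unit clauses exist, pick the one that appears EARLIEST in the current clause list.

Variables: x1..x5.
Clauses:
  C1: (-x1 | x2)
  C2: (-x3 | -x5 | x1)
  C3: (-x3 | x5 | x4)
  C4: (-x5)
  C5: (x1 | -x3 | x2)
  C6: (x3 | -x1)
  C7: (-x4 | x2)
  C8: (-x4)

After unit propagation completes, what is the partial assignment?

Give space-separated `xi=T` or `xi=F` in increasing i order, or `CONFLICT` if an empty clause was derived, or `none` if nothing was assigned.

Answer: x1=F x3=F x4=F x5=F

Derivation:
unit clause [-5] forces x5=F; simplify:
  drop 5 from [-3, 5, 4] -> [-3, 4]
  satisfied 2 clause(s); 6 remain; assigned so far: [5]
unit clause [-4] forces x4=F; simplify:
  drop 4 from [-3, 4] -> [-3]
  satisfied 2 clause(s); 4 remain; assigned so far: [4, 5]
unit clause [-3] forces x3=F; simplify:
  drop 3 from [3, -1] -> [-1]
  satisfied 2 clause(s); 2 remain; assigned so far: [3, 4, 5]
unit clause [-1] forces x1=F; simplify:
  satisfied 2 clause(s); 0 remain; assigned so far: [1, 3, 4, 5]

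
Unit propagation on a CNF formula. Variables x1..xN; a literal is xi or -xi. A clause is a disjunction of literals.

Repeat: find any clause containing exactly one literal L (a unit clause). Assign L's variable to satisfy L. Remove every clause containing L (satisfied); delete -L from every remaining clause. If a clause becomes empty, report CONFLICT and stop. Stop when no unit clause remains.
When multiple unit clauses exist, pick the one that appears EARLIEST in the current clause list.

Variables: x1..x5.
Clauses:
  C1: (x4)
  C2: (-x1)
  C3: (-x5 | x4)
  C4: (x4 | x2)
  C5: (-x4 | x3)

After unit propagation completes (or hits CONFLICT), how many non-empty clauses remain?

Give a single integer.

unit clause [4] forces x4=T; simplify:
  drop -4 from [-4, 3] -> [3]
  satisfied 3 clause(s); 2 remain; assigned so far: [4]
unit clause [-1] forces x1=F; simplify:
  satisfied 1 clause(s); 1 remain; assigned so far: [1, 4]
unit clause [3] forces x3=T; simplify:
  satisfied 1 clause(s); 0 remain; assigned so far: [1, 3, 4]

Answer: 0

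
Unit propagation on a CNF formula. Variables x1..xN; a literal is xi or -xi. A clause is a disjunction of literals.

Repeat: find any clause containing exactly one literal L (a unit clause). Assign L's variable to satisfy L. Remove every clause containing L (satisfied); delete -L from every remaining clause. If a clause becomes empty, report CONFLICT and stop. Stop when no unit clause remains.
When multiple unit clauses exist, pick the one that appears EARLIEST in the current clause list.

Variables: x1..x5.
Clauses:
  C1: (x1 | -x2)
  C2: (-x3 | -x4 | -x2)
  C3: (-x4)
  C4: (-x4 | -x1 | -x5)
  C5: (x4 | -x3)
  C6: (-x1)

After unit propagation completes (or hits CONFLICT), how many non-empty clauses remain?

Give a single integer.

Answer: 0

Derivation:
unit clause [-4] forces x4=F; simplify:
  drop 4 from [4, -3] -> [-3]
  satisfied 3 clause(s); 3 remain; assigned so far: [4]
unit clause [-3] forces x3=F; simplify:
  satisfied 1 clause(s); 2 remain; assigned so far: [3, 4]
unit clause [-1] forces x1=F; simplify:
  drop 1 from [1, -2] -> [-2]
  satisfied 1 clause(s); 1 remain; assigned so far: [1, 3, 4]
unit clause [-2] forces x2=F; simplify:
  satisfied 1 clause(s); 0 remain; assigned so far: [1, 2, 3, 4]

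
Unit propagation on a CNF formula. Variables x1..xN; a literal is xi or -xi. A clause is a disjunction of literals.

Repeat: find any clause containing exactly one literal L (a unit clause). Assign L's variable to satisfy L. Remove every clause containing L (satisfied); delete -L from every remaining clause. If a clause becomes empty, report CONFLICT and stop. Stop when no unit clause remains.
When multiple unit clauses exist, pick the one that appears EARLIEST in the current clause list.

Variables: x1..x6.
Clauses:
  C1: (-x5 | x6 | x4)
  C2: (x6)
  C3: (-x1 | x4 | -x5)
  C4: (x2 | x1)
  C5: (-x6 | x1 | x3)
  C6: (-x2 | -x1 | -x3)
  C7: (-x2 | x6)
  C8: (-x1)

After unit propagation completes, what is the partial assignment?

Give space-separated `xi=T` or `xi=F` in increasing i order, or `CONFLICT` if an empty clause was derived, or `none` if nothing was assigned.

unit clause [6] forces x6=T; simplify:
  drop -6 from [-6, 1, 3] -> [1, 3]
  satisfied 3 clause(s); 5 remain; assigned so far: [6]
unit clause [-1] forces x1=F; simplify:
  drop 1 from [2, 1] -> [2]
  drop 1 from [1, 3] -> [3]
  satisfied 3 clause(s); 2 remain; assigned so far: [1, 6]
unit clause [2] forces x2=T; simplify:
  satisfied 1 clause(s); 1 remain; assigned so far: [1, 2, 6]
unit clause [3] forces x3=T; simplify:
  satisfied 1 clause(s); 0 remain; assigned so far: [1, 2, 3, 6]

Answer: x1=F x2=T x3=T x6=T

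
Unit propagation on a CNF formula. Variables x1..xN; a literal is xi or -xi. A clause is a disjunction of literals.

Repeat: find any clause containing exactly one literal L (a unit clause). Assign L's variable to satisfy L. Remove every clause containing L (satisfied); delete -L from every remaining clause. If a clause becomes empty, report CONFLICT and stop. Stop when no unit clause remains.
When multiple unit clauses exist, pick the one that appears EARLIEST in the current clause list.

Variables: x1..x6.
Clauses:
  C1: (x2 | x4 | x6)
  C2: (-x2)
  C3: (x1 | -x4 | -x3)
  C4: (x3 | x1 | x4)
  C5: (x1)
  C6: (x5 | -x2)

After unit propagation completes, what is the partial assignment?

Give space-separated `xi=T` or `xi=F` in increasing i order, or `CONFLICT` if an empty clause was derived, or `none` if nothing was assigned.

unit clause [-2] forces x2=F; simplify:
  drop 2 from [2, 4, 6] -> [4, 6]
  satisfied 2 clause(s); 4 remain; assigned so far: [2]
unit clause [1] forces x1=T; simplify:
  satisfied 3 clause(s); 1 remain; assigned so far: [1, 2]

Answer: x1=T x2=F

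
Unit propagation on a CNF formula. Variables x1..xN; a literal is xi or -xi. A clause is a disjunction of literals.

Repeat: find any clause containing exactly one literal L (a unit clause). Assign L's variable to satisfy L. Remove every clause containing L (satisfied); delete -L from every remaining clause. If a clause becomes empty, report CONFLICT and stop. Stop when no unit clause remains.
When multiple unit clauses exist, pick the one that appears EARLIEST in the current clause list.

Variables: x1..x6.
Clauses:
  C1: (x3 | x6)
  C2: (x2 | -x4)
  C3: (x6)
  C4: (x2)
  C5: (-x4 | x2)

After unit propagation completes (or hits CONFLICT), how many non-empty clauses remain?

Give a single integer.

Answer: 0

Derivation:
unit clause [6] forces x6=T; simplify:
  satisfied 2 clause(s); 3 remain; assigned so far: [6]
unit clause [2] forces x2=T; simplify:
  satisfied 3 clause(s); 0 remain; assigned so far: [2, 6]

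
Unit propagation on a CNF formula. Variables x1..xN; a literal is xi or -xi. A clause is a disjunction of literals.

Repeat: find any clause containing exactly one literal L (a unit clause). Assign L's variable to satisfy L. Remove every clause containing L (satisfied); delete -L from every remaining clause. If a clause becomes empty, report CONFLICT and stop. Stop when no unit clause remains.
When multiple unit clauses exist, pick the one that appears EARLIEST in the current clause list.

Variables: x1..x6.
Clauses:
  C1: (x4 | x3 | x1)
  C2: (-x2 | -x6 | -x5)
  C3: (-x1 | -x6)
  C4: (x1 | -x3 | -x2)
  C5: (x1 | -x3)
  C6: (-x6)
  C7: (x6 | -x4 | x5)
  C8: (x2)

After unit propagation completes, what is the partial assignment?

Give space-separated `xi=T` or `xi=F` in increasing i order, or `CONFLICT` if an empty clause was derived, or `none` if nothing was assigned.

unit clause [-6] forces x6=F; simplify:
  drop 6 from [6, -4, 5] -> [-4, 5]
  satisfied 3 clause(s); 5 remain; assigned so far: [6]
unit clause [2] forces x2=T; simplify:
  drop -2 from [1, -3, -2] -> [1, -3]
  satisfied 1 clause(s); 4 remain; assigned so far: [2, 6]

Answer: x2=T x6=F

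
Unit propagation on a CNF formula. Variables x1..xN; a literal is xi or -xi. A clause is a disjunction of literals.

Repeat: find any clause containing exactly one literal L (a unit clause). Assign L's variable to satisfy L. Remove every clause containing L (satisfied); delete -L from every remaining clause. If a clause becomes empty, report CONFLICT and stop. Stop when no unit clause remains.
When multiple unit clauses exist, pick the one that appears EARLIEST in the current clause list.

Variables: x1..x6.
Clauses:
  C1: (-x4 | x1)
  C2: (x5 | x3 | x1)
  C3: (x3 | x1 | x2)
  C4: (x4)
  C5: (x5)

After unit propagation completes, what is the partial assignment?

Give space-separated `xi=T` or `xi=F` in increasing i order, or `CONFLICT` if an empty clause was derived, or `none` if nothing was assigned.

unit clause [4] forces x4=T; simplify:
  drop -4 from [-4, 1] -> [1]
  satisfied 1 clause(s); 4 remain; assigned so far: [4]
unit clause [1] forces x1=T; simplify:
  satisfied 3 clause(s); 1 remain; assigned so far: [1, 4]
unit clause [5] forces x5=T; simplify:
  satisfied 1 clause(s); 0 remain; assigned so far: [1, 4, 5]

Answer: x1=T x4=T x5=T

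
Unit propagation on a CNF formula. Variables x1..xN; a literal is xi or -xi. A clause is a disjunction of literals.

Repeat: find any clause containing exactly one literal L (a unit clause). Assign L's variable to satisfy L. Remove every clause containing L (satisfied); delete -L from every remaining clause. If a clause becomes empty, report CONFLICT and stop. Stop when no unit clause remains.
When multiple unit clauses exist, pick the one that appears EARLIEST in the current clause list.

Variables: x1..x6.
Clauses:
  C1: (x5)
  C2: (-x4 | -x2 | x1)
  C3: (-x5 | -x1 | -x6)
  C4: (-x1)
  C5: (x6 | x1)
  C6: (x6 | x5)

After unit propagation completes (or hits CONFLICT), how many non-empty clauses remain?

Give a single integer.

unit clause [5] forces x5=T; simplify:
  drop -5 from [-5, -1, -6] -> [-1, -6]
  satisfied 2 clause(s); 4 remain; assigned so far: [5]
unit clause [-1] forces x1=F; simplify:
  drop 1 from [-4, -2, 1] -> [-4, -2]
  drop 1 from [6, 1] -> [6]
  satisfied 2 clause(s); 2 remain; assigned so far: [1, 5]
unit clause [6] forces x6=T; simplify:
  satisfied 1 clause(s); 1 remain; assigned so far: [1, 5, 6]

Answer: 1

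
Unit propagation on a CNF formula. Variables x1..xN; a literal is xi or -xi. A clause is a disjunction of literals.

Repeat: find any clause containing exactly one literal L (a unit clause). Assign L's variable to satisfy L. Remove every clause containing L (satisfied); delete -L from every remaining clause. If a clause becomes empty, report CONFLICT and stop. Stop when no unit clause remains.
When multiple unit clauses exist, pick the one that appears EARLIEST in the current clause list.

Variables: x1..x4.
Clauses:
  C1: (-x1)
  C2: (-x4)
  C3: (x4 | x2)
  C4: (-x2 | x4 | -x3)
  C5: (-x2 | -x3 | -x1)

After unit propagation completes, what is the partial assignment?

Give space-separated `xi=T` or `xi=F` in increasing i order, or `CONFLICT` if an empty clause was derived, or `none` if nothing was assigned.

unit clause [-1] forces x1=F; simplify:
  satisfied 2 clause(s); 3 remain; assigned so far: [1]
unit clause [-4] forces x4=F; simplify:
  drop 4 from [4, 2] -> [2]
  drop 4 from [-2, 4, -3] -> [-2, -3]
  satisfied 1 clause(s); 2 remain; assigned so far: [1, 4]
unit clause [2] forces x2=T; simplify:
  drop -2 from [-2, -3] -> [-3]
  satisfied 1 clause(s); 1 remain; assigned so far: [1, 2, 4]
unit clause [-3] forces x3=F; simplify:
  satisfied 1 clause(s); 0 remain; assigned so far: [1, 2, 3, 4]

Answer: x1=F x2=T x3=F x4=F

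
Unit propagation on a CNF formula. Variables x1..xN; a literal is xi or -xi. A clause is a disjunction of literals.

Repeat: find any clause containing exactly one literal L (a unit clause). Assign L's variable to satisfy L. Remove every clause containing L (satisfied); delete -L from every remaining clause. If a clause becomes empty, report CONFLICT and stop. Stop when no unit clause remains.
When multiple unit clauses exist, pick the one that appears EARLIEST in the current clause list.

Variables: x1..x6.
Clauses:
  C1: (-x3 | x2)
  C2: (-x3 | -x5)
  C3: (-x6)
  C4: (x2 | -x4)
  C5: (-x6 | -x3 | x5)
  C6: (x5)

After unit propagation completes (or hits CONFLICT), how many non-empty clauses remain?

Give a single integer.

Answer: 1

Derivation:
unit clause [-6] forces x6=F; simplify:
  satisfied 2 clause(s); 4 remain; assigned so far: [6]
unit clause [5] forces x5=T; simplify:
  drop -5 from [-3, -5] -> [-3]
  satisfied 1 clause(s); 3 remain; assigned so far: [5, 6]
unit clause [-3] forces x3=F; simplify:
  satisfied 2 clause(s); 1 remain; assigned so far: [3, 5, 6]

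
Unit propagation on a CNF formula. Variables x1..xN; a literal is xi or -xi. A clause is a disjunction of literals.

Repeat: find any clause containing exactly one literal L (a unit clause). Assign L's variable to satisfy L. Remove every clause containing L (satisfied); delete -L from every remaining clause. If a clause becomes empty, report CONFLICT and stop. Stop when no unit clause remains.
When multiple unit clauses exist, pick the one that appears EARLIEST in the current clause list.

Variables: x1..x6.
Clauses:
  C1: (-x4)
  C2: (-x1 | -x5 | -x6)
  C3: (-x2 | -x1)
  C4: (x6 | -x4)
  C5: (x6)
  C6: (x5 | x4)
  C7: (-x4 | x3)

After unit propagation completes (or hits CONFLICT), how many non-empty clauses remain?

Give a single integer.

Answer: 0

Derivation:
unit clause [-4] forces x4=F; simplify:
  drop 4 from [5, 4] -> [5]
  satisfied 3 clause(s); 4 remain; assigned so far: [4]
unit clause [6] forces x6=T; simplify:
  drop -6 from [-1, -5, -6] -> [-1, -5]
  satisfied 1 clause(s); 3 remain; assigned so far: [4, 6]
unit clause [5] forces x5=T; simplify:
  drop -5 from [-1, -5] -> [-1]
  satisfied 1 clause(s); 2 remain; assigned so far: [4, 5, 6]
unit clause [-1] forces x1=F; simplify:
  satisfied 2 clause(s); 0 remain; assigned so far: [1, 4, 5, 6]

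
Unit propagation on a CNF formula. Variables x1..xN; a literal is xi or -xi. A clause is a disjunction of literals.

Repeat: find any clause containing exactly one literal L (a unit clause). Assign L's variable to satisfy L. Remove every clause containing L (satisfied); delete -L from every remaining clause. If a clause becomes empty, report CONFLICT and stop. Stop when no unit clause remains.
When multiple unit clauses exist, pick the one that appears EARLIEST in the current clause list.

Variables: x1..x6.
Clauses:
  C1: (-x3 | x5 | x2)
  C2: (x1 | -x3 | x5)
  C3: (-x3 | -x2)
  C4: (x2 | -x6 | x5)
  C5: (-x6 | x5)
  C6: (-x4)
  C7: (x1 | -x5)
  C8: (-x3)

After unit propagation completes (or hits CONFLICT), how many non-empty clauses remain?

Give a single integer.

unit clause [-4] forces x4=F; simplify:
  satisfied 1 clause(s); 7 remain; assigned so far: [4]
unit clause [-3] forces x3=F; simplify:
  satisfied 4 clause(s); 3 remain; assigned so far: [3, 4]

Answer: 3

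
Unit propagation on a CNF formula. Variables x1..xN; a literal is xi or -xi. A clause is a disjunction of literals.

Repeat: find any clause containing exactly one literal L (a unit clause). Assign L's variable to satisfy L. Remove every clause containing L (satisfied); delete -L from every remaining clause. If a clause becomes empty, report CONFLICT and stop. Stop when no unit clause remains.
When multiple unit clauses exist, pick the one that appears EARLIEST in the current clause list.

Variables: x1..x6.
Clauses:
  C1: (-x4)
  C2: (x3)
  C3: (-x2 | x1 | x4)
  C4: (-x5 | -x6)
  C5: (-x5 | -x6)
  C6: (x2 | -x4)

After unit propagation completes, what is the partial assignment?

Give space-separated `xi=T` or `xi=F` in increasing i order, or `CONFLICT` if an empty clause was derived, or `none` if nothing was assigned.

Answer: x3=T x4=F

Derivation:
unit clause [-4] forces x4=F; simplify:
  drop 4 from [-2, 1, 4] -> [-2, 1]
  satisfied 2 clause(s); 4 remain; assigned so far: [4]
unit clause [3] forces x3=T; simplify:
  satisfied 1 clause(s); 3 remain; assigned so far: [3, 4]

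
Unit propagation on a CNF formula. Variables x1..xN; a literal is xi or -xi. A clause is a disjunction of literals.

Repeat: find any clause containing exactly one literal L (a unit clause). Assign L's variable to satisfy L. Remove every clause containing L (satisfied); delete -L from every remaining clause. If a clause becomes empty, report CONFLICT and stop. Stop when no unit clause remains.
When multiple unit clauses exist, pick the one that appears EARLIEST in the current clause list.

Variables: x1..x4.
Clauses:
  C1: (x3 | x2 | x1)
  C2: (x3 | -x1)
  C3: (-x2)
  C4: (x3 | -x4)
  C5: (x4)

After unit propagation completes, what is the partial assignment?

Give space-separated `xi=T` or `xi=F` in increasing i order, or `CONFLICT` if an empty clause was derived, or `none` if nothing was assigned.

unit clause [-2] forces x2=F; simplify:
  drop 2 from [3, 2, 1] -> [3, 1]
  satisfied 1 clause(s); 4 remain; assigned so far: [2]
unit clause [4] forces x4=T; simplify:
  drop -4 from [3, -4] -> [3]
  satisfied 1 clause(s); 3 remain; assigned so far: [2, 4]
unit clause [3] forces x3=T; simplify:
  satisfied 3 clause(s); 0 remain; assigned so far: [2, 3, 4]

Answer: x2=F x3=T x4=T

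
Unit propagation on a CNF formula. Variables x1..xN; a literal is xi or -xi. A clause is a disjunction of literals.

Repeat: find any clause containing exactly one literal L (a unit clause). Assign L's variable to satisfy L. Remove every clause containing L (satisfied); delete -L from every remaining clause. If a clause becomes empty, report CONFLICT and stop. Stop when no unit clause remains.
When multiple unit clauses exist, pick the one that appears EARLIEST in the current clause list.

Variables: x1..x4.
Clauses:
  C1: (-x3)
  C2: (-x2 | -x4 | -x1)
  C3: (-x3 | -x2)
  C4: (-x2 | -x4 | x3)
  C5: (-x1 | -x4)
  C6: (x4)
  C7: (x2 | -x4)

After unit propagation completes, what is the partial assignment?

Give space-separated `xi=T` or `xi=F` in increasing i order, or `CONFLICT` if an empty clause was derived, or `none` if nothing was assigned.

unit clause [-3] forces x3=F; simplify:
  drop 3 from [-2, -4, 3] -> [-2, -4]
  satisfied 2 clause(s); 5 remain; assigned so far: [3]
unit clause [4] forces x4=T; simplify:
  drop -4 from [-2, -4, -1] -> [-2, -1]
  drop -4 from [-2, -4] -> [-2]
  drop -4 from [-1, -4] -> [-1]
  drop -4 from [2, -4] -> [2]
  satisfied 1 clause(s); 4 remain; assigned so far: [3, 4]
unit clause [-2] forces x2=F; simplify:
  drop 2 from [2] -> [] (empty!)
  satisfied 2 clause(s); 2 remain; assigned so far: [2, 3, 4]
CONFLICT (empty clause)

Answer: CONFLICT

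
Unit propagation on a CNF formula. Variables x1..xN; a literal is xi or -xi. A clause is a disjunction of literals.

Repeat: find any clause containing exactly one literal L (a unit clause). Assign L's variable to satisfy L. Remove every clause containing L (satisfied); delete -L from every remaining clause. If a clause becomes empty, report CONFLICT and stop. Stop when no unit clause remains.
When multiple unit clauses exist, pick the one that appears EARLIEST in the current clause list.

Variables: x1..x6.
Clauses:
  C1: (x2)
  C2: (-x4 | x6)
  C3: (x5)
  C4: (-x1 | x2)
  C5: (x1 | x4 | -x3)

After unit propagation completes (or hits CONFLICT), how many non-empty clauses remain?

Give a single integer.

Answer: 2

Derivation:
unit clause [2] forces x2=T; simplify:
  satisfied 2 clause(s); 3 remain; assigned so far: [2]
unit clause [5] forces x5=T; simplify:
  satisfied 1 clause(s); 2 remain; assigned so far: [2, 5]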